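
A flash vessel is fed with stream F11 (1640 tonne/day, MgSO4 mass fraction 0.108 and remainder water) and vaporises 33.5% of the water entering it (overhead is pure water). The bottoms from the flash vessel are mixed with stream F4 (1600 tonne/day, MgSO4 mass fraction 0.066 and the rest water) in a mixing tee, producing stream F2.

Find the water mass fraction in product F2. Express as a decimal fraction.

Vapour removed = 0.335×0.892×1640 = 490.06 tonne/day; concentrate = 1149.9 tonne/day.
water reaching the mixer = 972.82 (from concentrate) + 1600×0.934 = 2467.2 tonne/day.
Product flow = 1149.9 + 1600 = 2749.9 tonne/day; water fraction = 0.897.

0.897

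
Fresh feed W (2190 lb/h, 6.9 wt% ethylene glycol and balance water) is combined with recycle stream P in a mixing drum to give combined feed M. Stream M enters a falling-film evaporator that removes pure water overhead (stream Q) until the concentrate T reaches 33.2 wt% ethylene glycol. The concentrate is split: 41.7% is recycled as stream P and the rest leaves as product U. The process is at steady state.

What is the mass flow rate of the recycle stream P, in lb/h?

325.6 lb/h

Overall ethylene glycol balance (none leaves overhead): ethylene glycol in fresh feed = ethylene glycol in product, i.e. 2190×0.069 = (1−0.417)·T·0.332.
T = 151.11/(0.332×0.583) = 780.7 lb/h.
Recycle P = 0.417×780.7 = 325.55 lb/h.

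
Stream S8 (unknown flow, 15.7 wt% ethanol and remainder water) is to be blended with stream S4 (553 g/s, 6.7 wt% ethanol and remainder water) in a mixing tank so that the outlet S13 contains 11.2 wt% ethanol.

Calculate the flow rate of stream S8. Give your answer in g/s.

Let S8 be the unknown flow. Total out = 553 + S8.
ethanol balance: 37.051 + 0.157·S8 = 0.112·(553 + S8)
(0.157 − 0.112)·S8 = 0.112×553 − 37.051 = 24.885
S8 = 24.885 / 0.045 = 553 g/s

553 g/s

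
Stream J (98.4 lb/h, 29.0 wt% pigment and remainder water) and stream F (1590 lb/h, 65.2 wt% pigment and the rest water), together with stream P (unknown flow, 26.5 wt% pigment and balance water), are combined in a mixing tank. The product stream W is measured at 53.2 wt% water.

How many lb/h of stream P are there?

Let P be the unknown flow. Total out = 1688.4 + P.
water balance: 623.18 + 0.735·P = 0.532·(1688.4 + P)
(0.735 − 0.532)·P = 0.532×1688.4 − 623.18 = 275.04
P = 275.04 / 0.203 = 1354.9 lb/h

1355 lb/h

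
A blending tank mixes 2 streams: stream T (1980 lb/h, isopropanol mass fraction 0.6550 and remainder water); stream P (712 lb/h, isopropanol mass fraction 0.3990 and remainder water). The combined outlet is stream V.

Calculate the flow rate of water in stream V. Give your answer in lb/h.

1111 lb/h

water out = water in = 1980×0.345 + 712×0.601 = 1111 lb/h.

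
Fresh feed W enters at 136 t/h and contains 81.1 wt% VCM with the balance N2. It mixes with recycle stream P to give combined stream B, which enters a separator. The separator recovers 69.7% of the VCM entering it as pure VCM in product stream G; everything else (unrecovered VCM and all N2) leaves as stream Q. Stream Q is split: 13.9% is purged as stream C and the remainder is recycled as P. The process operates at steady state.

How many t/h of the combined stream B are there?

334.1 t/h

N2 enters only via W and leaves only via the purge: 136×0.189 = 0.139×(N2 in Q), and the separator passes all N2, so N2 in B = N2 in Q = 184.92 t/h.
VCM in B: m_A = 136×0.811 + (1−0.139)·(1−0.697)·m_A, so m_A = 110.3/0.7391 = 149.23 t/h.
B = 149.23 + 184.92 = 334.15 t/h.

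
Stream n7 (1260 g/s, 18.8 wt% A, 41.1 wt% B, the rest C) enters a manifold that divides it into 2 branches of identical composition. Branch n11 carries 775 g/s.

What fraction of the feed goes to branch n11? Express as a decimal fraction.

Fraction to n11 = 775/1260 = 0.6151.

0.615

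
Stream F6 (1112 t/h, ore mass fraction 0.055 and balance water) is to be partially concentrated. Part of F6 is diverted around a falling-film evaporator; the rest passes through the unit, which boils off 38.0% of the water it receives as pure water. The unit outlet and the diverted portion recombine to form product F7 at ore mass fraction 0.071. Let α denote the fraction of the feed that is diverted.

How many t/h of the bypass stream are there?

All 1112×0.055 = 61.16 t/h of ore reaches F7, so F7 = 61.16/0.071 = 861.41 t/h and vapour = 250.59 t/h.
The evaporator receives (1−α)·1112 of feed at 0.945 water and removes 0.380 of that water:
0.380×0.945×(1−α)×1112 = 250.59
(1−α) = 250.59/399.32 = 0.6275;  α = 0.3725.
Bypass flow = 0.3725×1112 = 414.17 t/h.

414.2 t/h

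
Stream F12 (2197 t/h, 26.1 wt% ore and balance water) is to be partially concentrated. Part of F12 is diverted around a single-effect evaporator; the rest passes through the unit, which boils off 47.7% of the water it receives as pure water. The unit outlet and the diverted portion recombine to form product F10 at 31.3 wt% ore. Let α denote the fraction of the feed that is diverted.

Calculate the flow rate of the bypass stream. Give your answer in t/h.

1162 t/h

All 2197×0.261 = 573.42 t/h of ore reaches F10, so F10 = 573.42/0.313 = 1832 t/h and vapour = 365 t/h.
The evaporator receives (1−α)·2197 of feed at 0.739 water and removes 0.477 of that water:
0.477×0.739×(1−α)×2197 = 365
(1−α) = 365/774.45 = 0.4713;  α = 0.5287.
Bypass flow = 0.5287×2197 = 1161.6 t/h.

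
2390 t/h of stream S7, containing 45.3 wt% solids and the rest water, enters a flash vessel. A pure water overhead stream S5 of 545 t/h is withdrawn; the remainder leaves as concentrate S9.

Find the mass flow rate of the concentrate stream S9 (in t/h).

1845 t/h

Concentrate = 2390 − 545 = 1845 t/h.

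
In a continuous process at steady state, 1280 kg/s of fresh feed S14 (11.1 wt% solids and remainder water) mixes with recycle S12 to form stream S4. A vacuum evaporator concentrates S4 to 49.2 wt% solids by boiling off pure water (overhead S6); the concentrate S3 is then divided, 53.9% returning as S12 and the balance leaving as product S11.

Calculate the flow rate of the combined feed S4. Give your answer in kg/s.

Overall solids balance (none leaves overhead): solids in fresh feed = solids in product, i.e. 1280×0.111 = (1−0.539)·S3·0.492.
S3 = 142.08/(0.492×0.461) = 626.42 kg/s.
Recycle S12 = 0.539×626.42 = 337.64 kg/s.
Combined feed S4 = 1280 + 337.64 = 1617.6 kg/s.

1618 kg/s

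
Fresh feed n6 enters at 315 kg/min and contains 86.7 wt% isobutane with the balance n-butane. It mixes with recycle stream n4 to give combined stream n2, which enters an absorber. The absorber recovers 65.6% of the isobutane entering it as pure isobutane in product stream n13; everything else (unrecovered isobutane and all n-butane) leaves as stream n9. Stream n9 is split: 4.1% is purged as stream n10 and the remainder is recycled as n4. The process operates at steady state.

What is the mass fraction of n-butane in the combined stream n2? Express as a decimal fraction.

n-butane enters only via n6 and leaves only via the purge: 315×0.133 = 0.041×(n-butane in n9), and the absorber passes all n-butane, so n-butane in n2 = n-butane in n9 = 1021.8 kg/min.
isobutane in n2: m_A = 315×0.867 + (1−0.041)·(1−0.656)·m_A, so m_A = 273.11/0.6701 = 407.56 kg/min.
n2 = 407.56 + 1021.8 = 1429.4 kg/min.
n-butane fraction in n2 = 1021.8/1429.4 = 0.7149.

0.7149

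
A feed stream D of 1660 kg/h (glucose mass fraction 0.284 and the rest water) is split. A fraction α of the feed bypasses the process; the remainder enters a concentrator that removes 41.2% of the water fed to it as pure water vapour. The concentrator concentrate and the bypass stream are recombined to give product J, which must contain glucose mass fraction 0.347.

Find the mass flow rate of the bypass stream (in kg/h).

All 1660×0.284 = 471.44 kg/h of glucose reaches J, so J = 471.44/0.347 = 1358.6 kg/h and vapour = 301.38 kg/h.
The evaporator receives (1−α)·1660 of feed at 0.716 water and removes 0.412 of that water:
0.412×0.716×(1−α)×1660 = 301.38
(1−α) = 301.38/489.69 = 0.6155;  α = 0.3845.
Bypass flow = 0.3845×1660 = 638.33 kg/h.

638.3 kg/h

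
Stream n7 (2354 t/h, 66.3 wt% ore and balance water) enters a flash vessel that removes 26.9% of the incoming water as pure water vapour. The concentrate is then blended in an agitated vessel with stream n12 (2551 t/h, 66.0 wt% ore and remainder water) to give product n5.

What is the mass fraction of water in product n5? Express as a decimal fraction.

Vapour removed = 0.269×0.337×2354 = 213.4 t/h; concentrate = 2140.6 t/h.
water reaching the mixer = 579.9 (from concentrate) + 2551×0.340 = 1447.2 t/h.
Product flow = 2140.6 + 2551 = 4691.6 t/h; water fraction = 0.308.

0.308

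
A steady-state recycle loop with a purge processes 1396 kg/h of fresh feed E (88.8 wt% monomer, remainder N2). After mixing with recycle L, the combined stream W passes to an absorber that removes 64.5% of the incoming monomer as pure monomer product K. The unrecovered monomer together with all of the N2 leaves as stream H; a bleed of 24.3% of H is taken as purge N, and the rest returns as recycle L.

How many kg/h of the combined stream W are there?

2339 kg/h

N2 enters only via E and leaves only via the purge: 1396×0.112 = 0.243×(N2 in H), and the absorber passes all N2, so N2 in W = N2 in H = 643.42 kg/h.
monomer in W: m_A = 1396×0.888 + (1−0.243)·(1−0.645)·m_A, so m_A = 1239.6/0.7313 = 1695.2 kg/h.
W = 1695.2 + 643.42 = 2338.6 kg/h.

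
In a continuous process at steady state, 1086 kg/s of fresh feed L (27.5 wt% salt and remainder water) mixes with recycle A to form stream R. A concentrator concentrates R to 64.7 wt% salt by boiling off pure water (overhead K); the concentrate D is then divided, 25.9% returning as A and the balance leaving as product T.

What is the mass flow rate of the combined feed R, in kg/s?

1247 kg/s

Overall salt balance (none leaves overhead): salt in fresh feed = salt in product, i.e. 1086×0.275 = (1−0.259)·D·0.647.
D = 298.65/(0.647×0.741) = 622.93 kg/s.
Recycle A = 0.259×622.93 = 161.34 kg/s.
Combined feed R = 1086 + 161.34 = 1247.3 kg/s.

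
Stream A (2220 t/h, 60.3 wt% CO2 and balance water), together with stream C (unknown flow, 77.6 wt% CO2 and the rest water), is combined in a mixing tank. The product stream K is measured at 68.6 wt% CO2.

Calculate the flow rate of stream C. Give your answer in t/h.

Let C be the unknown flow. Total out = 2220 + C.
CO2 balance: 1338.7 + 0.776·C = 0.686·(2220 + C)
(0.776 − 0.686)·C = 0.686×2220 − 1338.7 = 184.26
C = 184.26 / 0.090 = 2047.3 t/h

2047 t/h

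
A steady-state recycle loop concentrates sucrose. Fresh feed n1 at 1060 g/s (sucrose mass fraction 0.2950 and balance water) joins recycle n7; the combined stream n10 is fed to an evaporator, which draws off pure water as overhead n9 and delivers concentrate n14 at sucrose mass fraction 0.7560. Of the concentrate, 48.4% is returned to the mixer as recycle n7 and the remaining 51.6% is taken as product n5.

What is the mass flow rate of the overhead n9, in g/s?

Overall sucrose balance (none leaves overhead): sucrose in fresh feed = sucrose in product, i.e. 1060×0.295 = (1−0.484)·n14·0.756.
n14 = 312.7/(0.756×0.516) = 801.6 g/s.
Recycle n7 = 0.484×801.6 = 387.97 g/s.
Combined feed n10 = 1060 + 387.97 = 1448 g/s.
Overhead n9 = n10 − n14 = 1448 − 801.6 = 646.38 g/s.

646.4 g/s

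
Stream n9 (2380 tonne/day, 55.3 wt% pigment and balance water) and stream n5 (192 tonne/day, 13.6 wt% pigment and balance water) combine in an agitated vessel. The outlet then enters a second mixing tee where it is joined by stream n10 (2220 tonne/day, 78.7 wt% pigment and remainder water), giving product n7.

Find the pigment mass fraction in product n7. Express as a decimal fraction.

Overall, product flow = 4792 tonne/day.
pigment in = 2380×0.553 + 192×0.136 + 2220×0.787 = 3089.4 tonne/day.
pigment fraction in n7 = 0.6447.

0.6447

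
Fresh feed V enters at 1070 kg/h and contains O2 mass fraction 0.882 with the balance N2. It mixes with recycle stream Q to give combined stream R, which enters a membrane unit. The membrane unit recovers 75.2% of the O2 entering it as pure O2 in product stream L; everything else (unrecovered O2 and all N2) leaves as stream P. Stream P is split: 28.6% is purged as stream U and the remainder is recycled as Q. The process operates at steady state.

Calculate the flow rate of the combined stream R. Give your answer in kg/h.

1588 kg/h

N2 enters only via V and leaves only via the purge: 1070×0.118 = 0.286×(N2 in P), and the membrane unit passes all N2, so N2 in R = N2 in P = 441.47 kg/h.
O2 in R: m_A = 1070×0.882 + (1−0.286)·(1−0.752)·m_A, so m_A = 943.74/0.8229 = 1146.8 kg/h.
R = 1146.8 + 441.47 = 1588.3 kg/h.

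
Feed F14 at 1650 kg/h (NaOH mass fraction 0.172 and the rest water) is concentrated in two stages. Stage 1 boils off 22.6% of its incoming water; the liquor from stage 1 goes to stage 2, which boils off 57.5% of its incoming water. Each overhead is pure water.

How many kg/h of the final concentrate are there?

733.2 kg/h

water in feed = 1650×0.828 = 1366.2 kg/h.
After stage 1: water left = (1−0.226)×1366.2 = 1057.4; stream total = 1341.2 kg/h.
After stage 2: water left = (1−0.575)×1057.4 = 449.41; final concentrate = 733.21 kg/h.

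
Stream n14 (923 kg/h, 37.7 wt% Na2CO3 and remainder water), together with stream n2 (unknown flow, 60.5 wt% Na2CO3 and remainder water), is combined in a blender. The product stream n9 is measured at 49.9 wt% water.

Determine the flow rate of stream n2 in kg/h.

Let n2 be the unknown flow. Total out = 923 + n2.
water balance: 575.03 + 0.395·n2 = 0.499·(923 + n2)
(0.395 − 0.499)·n2 = 0.499×923 − 575.03 = -114.45
n2 = -114.45 / -0.104 = 1100.5 kg/h

1101 kg/h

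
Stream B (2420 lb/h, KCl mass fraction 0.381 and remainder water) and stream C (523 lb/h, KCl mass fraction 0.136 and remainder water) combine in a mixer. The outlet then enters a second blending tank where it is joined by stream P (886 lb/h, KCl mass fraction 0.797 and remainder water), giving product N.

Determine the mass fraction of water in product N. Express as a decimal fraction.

Overall, product flow = 3829 lb/h.
water in = 2420×0.619 + 523×0.864 + 886×0.203 = 2129.7 lb/h.
water fraction in N = 0.556.

0.556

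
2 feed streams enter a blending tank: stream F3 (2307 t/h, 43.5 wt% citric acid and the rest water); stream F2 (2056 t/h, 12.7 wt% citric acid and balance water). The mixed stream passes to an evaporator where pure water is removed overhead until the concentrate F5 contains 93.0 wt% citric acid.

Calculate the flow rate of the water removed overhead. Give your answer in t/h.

3003 t/h

citric acid entering = 2307×0.435 + 2056×0.127 = 1264.7 t/h.
All citric acid reports to F5, so F5 = 1264.7/0.930 = 1359.8 t/h.
Total feed = 4363 t/h; overhead = 4363 − 1359.8 = 3003.2 t/h.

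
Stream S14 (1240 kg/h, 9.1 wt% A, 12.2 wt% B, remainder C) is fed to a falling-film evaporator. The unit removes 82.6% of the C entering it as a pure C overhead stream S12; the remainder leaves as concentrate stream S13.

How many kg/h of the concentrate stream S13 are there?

C entering = 1240×0.787 = 975.88 kg/h; overhead removed = 0.826×975.88 = 806.08 kg/h.
Concentrate = 1240 − 806.08 = 433.92 kg/h.

433.9 kg/h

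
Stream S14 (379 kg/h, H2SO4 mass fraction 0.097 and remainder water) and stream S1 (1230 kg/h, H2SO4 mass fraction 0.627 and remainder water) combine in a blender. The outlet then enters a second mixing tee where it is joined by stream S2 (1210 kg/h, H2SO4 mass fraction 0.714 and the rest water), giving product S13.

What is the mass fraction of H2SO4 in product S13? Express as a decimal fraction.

0.593

Overall, product flow = 2819 kg/h.
H2SO4 in = 379×0.097 + 1230×0.627 + 1210×0.714 = 1671.9 kg/h.
H2SO4 fraction in S13 = 0.593.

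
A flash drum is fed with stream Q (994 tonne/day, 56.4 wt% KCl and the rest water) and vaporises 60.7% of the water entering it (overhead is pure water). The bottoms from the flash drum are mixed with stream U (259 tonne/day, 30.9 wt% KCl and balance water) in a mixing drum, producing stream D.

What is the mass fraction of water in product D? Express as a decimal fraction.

Vapour removed = 0.607×0.436×994 = 263.06 tonne/day; concentrate = 730.94 tonne/day.
water reaching the mixer = 170.32 (from concentrate) + 259×0.691 = 349.29 tonne/day.
Product flow = 730.94 + 259 = 989.94 tonne/day; water fraction = 0.353.

0.353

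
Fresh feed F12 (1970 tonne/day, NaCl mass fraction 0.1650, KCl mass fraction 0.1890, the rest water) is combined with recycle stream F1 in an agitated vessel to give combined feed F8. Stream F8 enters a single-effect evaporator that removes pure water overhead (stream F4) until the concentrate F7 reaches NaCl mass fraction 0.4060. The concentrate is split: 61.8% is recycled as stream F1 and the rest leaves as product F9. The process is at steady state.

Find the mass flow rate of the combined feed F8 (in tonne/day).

3265 tonne/day

Overall NaCl balance (none leaves overhead): NaCl in fresh feed = NaCl in product, i.e. 1970×0.165 = (1−0.618)·F7·0.406.
F7 = 325.05/(0.406×0.382) = 2095.9 tonne/day.
Recycle F1 = 0.618×2095.9 = 1295.2 tonne/day.
Combined feed F8 = 1970 + 1295.2 = 3265.2 tonne/day.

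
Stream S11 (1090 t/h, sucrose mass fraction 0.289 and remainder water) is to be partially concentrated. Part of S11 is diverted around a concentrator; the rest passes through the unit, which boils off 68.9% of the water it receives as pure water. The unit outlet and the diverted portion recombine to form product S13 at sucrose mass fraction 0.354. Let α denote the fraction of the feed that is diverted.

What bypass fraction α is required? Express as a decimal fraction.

0.625

All 1090×0.289 = 315.01 t/h of sucrose reaches S13, so S13 = 315.01/0.354 = 889.86 t/h and vapour = 200.14 t/h.
The evaporator receives (1−α)·1090 of feed at 0.711 water and removes 0.689 of that water:
0.689×0.711×(1−α)×1090 = 200.14
(1−α) = 200.14/533.97 = 0.3748;  α = 0.6252.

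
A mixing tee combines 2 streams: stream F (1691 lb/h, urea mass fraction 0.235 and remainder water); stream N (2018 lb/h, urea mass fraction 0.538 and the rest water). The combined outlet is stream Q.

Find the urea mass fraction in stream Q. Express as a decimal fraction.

0.400

Total flow out = 1691 + 2018 = 3709 lb/h.
urea in = 1691×0.235 + 2018×0.538 = 1483.1 lb/h.
urea mass fraction in Q = 1483.1/3709 = 0.400.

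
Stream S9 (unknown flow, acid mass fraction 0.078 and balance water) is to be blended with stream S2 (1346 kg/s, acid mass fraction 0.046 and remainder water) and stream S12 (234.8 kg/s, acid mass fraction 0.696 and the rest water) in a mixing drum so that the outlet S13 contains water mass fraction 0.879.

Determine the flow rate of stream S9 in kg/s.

Let S9 be the unknown flow. Total out = 1580.8 + S9.
water balance: 1355.5 + 0.922·S9 = 0.879·(1580.8 + S9)
(0.922 − 0.879)·S9 = 0.879×1580.8 − 1355.5 = 34.06
S9 = 34.06 / 0.043 = 792.09 kg/s

792.1 kg/s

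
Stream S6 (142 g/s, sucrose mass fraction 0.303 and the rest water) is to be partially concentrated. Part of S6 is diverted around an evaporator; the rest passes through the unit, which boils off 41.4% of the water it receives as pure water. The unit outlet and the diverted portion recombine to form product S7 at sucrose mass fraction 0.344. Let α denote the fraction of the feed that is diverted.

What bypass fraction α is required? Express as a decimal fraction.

All 142×0.303 = 43.026 g/s of sucrose reaches S7, so S7 = 43.026/0.344 = 125.08 g/s and vapour = 16.924 g/s.
The evaporator receives (1−α)·142 of feed at 0.697 water and removes 0.414 of that water:
0.414×0.697×(1−α)×142 = 16.924
(1−α) = 16.924/40.975 = 0.4130;  α = 0.5870.

0.587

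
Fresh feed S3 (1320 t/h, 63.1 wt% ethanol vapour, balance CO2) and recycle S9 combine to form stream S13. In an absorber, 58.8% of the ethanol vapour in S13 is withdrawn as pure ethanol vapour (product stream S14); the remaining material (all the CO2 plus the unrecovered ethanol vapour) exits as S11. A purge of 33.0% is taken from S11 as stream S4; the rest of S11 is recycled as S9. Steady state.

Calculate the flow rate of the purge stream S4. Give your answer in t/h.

CO2 enters only via S3 and leaves only via the purge: 1320×0.369 = 0.330×(CO2 in S11), and the absorber passes all CO2, so CO2 in S13 = CO2 in S11 = 1476 t/h.
ethanol vapour in S13: m_A = 1320×0.631 + (1−0.330)·(1−0.588)·m_A, so m_A = 832.92/0.7240 = 1150.5 t/h.
S11 = (1−0.588)×1150.5 + 1476 = 1950 t/h.
Purge S4 = 0.330×1950 = 643.5 t/h.

643.5 t/h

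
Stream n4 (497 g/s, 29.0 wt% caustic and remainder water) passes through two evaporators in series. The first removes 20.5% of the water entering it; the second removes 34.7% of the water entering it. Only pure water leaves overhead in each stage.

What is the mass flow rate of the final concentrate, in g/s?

water in feed = 497×0.710 = 352.87 g/s.
After stage 1: water left = (1−0.205)×352.87 = 280.53; stream total = 424.66 g/s.
After stage 2: water left = (1−0.347)×280.53 = 183.19; final concentrate = 327.32 g/s.

327.3 g/s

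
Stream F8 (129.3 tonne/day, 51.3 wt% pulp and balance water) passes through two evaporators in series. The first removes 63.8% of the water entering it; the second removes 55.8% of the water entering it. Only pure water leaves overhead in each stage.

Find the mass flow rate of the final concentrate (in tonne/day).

water in feed = 129.3×0.487 = 62.969 tonne/day.
After stage 1: water left = (1−0.638)×62.969 = 22.795; stream total = 89.126 tonne/day.
After stage 2: water left = (1−0.558)×22.795 = 10.075; final concentrate = 76.406 tonne/day.

76.41 tonne/day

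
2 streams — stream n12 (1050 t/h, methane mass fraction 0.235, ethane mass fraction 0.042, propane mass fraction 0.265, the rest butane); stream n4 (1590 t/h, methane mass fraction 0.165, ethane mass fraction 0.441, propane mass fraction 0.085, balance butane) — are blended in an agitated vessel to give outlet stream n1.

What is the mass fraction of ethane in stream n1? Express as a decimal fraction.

Total flow out = 1050 + 1590 = 2640 t/h.
ethane in = 1050×0.042 + 1590×0.441 = 745.29 t/h.
ethane mass fraction in n1 = 745.29/2640 = 0.282.

0.282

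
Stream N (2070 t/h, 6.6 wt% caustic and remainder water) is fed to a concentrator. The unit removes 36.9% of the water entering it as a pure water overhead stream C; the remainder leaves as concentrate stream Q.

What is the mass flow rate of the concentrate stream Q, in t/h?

1357 t/h

water entering = 2070×0.934 = 1933.4 t/h; overhead removed = 0.369×1933.4 = 713.42 t/h.
Concentrate = 2070 − 713.42 = 1356.6 t/h.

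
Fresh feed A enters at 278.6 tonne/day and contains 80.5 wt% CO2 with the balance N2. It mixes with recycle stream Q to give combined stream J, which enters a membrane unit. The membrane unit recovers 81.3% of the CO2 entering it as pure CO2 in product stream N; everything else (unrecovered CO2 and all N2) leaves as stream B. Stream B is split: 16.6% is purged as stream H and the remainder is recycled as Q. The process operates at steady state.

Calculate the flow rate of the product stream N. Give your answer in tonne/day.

CO2 in J: m_A = 278.6×0.805 + (1−0.166)·(1−0.813)·m_A, so m_A = 224.27/0.8440 = 265.71 tonne/day.
Product N = 0.813×265.71 = 216.02 tonne/day.

216 tonne/day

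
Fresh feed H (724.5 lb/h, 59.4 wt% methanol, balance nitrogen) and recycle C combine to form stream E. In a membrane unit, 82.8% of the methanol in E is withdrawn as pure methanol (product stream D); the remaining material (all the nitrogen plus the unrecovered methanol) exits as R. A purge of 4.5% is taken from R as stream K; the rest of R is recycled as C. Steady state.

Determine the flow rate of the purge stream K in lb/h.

298.1 lb/h

nitrogen enters only via H and leaves only via the purge: 724.5×0.406 = 0.045×(nitrogen in R), and the membrane unit passes all nitrogen, so nitrogen in E = nitrogen in R = 6536.6 lb/h.
methanol in E: m_A = 724.5×0.594 + (1−0.045)·(1−0.828)·m_A, so m_A = 430.35/0.8357 = 514.94 lb/h.
R = (1−0.828)×514.94 + 6536.6 = 6625.2 lb/h.
Purge K = 0.045×6625.2 = 298.13 lb/h.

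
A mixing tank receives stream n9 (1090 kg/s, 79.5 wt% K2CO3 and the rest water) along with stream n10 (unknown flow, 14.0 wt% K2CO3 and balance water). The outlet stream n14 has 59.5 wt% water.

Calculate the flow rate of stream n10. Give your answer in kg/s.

Let n10 be the unknown flow. Total out = 1090 + n10.
water balance: 223.45 + 0.860·n10 = 0.595·(1090 + n10)
(0.860 − 0.595)·n10 = 0.595×1090 − 223.45 = 425.1
n10 = 425.1 / 0.265 = 1604.2 kg/s

1604 kg/s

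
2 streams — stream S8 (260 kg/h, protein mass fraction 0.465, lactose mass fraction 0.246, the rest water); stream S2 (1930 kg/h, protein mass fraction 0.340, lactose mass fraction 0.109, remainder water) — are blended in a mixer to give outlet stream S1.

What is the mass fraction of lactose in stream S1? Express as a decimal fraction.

0.125

Total flow out = 260 + 1930 = 2190 kg/h.
lactose in = 260×0.246 + 1930×0.109 = 274.33 kg/h.
lactose mass fraction in S1 = 274.33/2190 = 0.125.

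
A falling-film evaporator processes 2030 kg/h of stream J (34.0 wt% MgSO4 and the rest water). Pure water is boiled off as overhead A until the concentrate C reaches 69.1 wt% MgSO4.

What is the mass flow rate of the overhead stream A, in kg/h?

MgSO4 is conserved: 2030×0.340 = 690.2 kg/h all reports to the concentrate.
Concentrate = 690.2/(target fraction) = 998.84 kg/h.
Overhead = 2030 − 998.84 = 1031.2 kg/h.

1031 kg/h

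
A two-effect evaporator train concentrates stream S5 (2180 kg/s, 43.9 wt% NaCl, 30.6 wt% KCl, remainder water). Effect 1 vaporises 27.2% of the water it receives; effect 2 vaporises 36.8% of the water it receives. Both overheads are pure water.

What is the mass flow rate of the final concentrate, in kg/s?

water in feed = 2180×0.255 = 555.9 kg/s.
After stage 1: water left = (1−0.272)×555.9 = 404.7; stream total = 2028.8 kg/s.
After stage 2: water left = (1−0.368)×404.7 = 255.77; final concentrate = 1879.9 kg/s.

1880 kg/s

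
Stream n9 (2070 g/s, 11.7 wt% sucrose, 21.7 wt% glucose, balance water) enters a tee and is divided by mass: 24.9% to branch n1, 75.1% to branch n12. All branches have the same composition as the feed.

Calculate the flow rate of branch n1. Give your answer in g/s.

515.4 g/s

Branch n1 flow = 0.249×2070 = 515.43 g/s.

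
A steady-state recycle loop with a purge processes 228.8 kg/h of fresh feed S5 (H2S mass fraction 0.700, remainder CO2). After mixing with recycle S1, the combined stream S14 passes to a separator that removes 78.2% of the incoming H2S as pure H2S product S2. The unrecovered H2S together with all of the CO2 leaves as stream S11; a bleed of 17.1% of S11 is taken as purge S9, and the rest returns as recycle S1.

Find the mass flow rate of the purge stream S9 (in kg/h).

CO2 enters only via S5 and leaves only via the purge: 228.8×0.300 = 0.171×(CO2 in S11), and the separator passes all CO2, so CO2 in S14 = CO2 in S11 = 401.4 kg/h.
H2S in S14: m_A = 228.8×0.700 + (1−0.171)·(1−0.782)·m_A, so m_A = 160.16/0.8193 = 195.49 kg/h.
S11 = (1−0.782)×195.49 + 401.4 = 444.02 kg/h.
Purge S9 = 0.171×444.02 = 75.927 kg/h.

75.93 kg/h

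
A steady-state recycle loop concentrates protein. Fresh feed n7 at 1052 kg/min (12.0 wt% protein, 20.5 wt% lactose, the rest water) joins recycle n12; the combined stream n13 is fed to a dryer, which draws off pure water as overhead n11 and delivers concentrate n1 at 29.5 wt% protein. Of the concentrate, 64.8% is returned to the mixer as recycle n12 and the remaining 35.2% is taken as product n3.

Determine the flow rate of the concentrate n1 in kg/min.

Overall protein balance (none leaves overhead): protein in fresh feed = protein in product, i.e. 1052×0.120 = (1−0.648)·n1·0.295.
n1 = 126.24/(0.295×0.352) = 1215.7 kg/min.

1216 kg/min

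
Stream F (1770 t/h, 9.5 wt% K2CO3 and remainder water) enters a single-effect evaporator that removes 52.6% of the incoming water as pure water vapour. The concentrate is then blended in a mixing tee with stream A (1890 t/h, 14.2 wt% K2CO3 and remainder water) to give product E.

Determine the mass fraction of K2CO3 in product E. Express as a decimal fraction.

0.155

Vapour removed = 0.526×0.905×1770 = 842.57 t/h; concentrate = 927.43 t/h.
K2CO3 reaching the mixer = 168.15 (from concentrate) + 1890×0.142 = 436.53 t/h.
Product flow = 927.43 + 1890 = 2817.4 t/h; K2CO3 fraction = 0.155.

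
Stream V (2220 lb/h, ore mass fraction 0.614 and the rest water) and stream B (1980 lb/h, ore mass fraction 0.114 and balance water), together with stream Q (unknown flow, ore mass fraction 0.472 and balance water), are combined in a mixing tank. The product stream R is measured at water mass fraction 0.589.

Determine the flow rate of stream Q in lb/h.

2252 lb/h

Let Q be the unknown flow. Total out = 4200 + Q.
water balance: 2611.2 + 0.528·Q = 0.589·(4200 + Q)
(0.528 − 0.589)·Q = 0.589×4200 − 2611.2 = -137.4
Q = -137.4 / -0.061 = 2252.5 lb/h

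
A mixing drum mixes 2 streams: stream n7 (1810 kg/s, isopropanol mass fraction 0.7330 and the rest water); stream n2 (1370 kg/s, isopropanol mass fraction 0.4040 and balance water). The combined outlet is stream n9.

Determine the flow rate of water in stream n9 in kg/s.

water out = water in = 1810×0.267 + 1370×0.596 = 1299.8 kg/s.

1300 kg/s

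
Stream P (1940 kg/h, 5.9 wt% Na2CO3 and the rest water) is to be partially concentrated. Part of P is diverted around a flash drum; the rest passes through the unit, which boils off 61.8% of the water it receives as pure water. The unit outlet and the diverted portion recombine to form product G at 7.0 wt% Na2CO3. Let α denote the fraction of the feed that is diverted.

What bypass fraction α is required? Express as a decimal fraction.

0.730

All 1940×0.059 = 114.46 kg/h of Na2CO3 reaches G, so G = 114.46/0.070 = 1635.1 kg/h and vapour = 304.86 kg/h.
The evaporator receives (1−α)·1940 of feed at 0.941 water and removes 0.618 of that water:
0.618×0.941×(1−α)×1940 = 304.86
(1−α) = 304.86/1128.2 = 0.2702;  α = 0.7298.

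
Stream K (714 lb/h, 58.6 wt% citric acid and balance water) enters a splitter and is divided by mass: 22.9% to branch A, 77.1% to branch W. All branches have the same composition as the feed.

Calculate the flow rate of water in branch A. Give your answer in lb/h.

Branch A total = 0.229×714 = 163.51 lb/h.
water in A = 0.414×163.51 = 67.691 lb/h.

67.69 lb/h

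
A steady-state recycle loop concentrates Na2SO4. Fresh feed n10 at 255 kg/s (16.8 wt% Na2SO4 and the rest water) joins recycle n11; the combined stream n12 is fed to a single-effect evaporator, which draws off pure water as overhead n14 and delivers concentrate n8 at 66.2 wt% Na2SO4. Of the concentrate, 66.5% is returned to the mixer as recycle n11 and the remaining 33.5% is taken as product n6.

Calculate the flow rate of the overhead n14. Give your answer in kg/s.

Overall Na2SO4 balance (none leaves overhead): Na2SO4 in fresh feed = Na2SO4 in product, i.e. 255×0.168 = (1−0.665)·n8·0.662.
n8 = 42.84/(0.662×0.335) = 193.17 kg/s.
Recycle n11 = 0.665×193.17 = 128.46 kg/s.
Combined feed n12 = 255 + 128.46 = 383.46 kg/s.
Overhead n14 = n12 − n8 = 383.46 − 193.17 = 190.29 kg/s.

190.3 kg/s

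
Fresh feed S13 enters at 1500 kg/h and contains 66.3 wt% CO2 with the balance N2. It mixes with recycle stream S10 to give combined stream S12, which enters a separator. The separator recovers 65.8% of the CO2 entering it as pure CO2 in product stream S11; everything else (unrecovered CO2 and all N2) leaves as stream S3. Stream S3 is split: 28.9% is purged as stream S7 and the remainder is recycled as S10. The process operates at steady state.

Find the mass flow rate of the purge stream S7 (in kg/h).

N2 enters only via S13 and leaves only via the purge: 1500×0.337 = 0.289×(N2 in S3), and the separator passes all N2, so N2 in S12 = N2 in S3 = 1749.1 kg/h.
CO2 in S12: m_A = 1500×0.663 + (1−0.289)·(1−0.658)·m_A, so m_A = 994.5/0.7568 = 1314 kg/h.
S3 = (1−0.658)×1314 + 1749.1 = 2198.5 kg/h.
Purge S7 = 0.289×2198.5 = 635.38 kg/h.

635.4 kg/h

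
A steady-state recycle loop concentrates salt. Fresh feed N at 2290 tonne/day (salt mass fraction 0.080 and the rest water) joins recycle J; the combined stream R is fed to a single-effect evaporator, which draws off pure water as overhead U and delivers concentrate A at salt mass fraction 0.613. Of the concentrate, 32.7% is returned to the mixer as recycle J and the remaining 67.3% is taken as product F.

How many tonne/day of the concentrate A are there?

444.1 tonne/day

Overall salt balance (none leaves overhead): salt in fresh feed = salt in product, i.e. 2290×0.080 = (1−0.327)·A·0.613.
A = 183.2/(0.613×0.673) = 444.07 tonne/day.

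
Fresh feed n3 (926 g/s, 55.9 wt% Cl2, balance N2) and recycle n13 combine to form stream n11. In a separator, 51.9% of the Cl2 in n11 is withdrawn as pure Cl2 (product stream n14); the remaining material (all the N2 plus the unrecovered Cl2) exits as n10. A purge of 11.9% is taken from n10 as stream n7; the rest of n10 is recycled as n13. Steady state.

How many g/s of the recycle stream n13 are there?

N2 enters only via n3 and leaves only via the purge: 926×0.441 = 0.119×(N2 in n10), and the separator passes all N2, so N2 in n11 = N2 in n10 = 3431.6 g/s.
Cl2 in n11: m_A = 926×0.559 + (1−0.119)·(1−0.519)·m_A, so m_A = 517.63/0.5762 = 898.3 g/s.
n10 = (1−0.519)×898.3 + 3431.6 = 3863.7 g/s.
Recycle n13 = (1−0.119)×3863.7 = 3403.9 g/s.

3404 g/s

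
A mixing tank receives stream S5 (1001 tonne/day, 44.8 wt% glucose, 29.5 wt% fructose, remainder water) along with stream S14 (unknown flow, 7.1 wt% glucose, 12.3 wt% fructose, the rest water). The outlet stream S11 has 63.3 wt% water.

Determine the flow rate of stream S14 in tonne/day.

2176 tonne/day

Let S14 be the unknown flow. Total out = 1001 + S14.
water balance: 257.26 + 0.806·S14 = 0.633·(1001 + S14)
(0.806 − 0.633)·S14 = 0.633×1001 − 257.26 = 376.38
S14 = 376.38 / 0.173 = 2175.6 tonne/day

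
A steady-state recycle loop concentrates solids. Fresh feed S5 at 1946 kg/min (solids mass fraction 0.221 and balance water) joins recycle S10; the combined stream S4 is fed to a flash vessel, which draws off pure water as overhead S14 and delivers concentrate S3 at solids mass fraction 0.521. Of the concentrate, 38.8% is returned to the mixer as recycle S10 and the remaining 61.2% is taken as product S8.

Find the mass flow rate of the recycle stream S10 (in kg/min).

523.3 kg/min

Overall solids balance (none leaves overhead): solids in fresh feed = solids in product, i.e. 1946×0.221 = (1−0.388)·S3·0.521.
S3 = 430.07/(0.521×0.612) = 1348.8 kg/min.
Recycle S10 = 0.388×1348.8 = 523.33 kg/min.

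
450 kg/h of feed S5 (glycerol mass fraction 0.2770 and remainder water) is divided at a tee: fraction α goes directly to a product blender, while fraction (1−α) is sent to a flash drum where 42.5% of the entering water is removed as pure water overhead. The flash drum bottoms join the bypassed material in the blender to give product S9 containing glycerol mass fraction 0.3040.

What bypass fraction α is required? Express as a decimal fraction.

0.711

All 450×0.277 = 124.65 kg/h of glycerol reaches S9, so S9 = 124.65/0.304 = 410.03 kg/h and vapour = 39.967 kg/h.
The evaporator receives (1−α)·450 of feed at 0.723 water and removes 0.425 of that water:
0.425×0.723×(1−α)×450 = 39.967
(1−α) = 39.967/138.27 = 0.2890;  α = 0.7110.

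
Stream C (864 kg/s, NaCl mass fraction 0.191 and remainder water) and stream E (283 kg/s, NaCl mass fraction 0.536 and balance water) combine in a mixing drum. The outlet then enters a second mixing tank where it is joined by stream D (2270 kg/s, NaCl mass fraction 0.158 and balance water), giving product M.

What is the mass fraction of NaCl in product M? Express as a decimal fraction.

0.198

Overall, product flow = 3417 kg/s.
NaCl in = 864×0.191 + 283×0.536 + 2270×0.158 = 675.37 kg/s.
NaCl fraction in M = 0.198.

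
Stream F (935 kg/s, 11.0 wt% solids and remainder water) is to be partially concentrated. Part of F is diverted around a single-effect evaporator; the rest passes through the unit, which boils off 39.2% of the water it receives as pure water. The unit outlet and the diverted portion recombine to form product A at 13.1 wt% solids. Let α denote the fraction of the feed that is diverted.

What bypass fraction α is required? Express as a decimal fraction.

0.541

All 935×0.110 = 102.85 kg/s of solids reaches A, so A = 102.85/0.131 = 785.11 kg/s and vapour = 149.89 kg/s.
The evaporator receives (1−α)·935 of feed at 0.890 water and removes 0.392 of that water:
0.392×0.890×(1−α)×935 = 149.89
(1−α) = 149.89/326.2 = 0.4595;  α = 0.5405.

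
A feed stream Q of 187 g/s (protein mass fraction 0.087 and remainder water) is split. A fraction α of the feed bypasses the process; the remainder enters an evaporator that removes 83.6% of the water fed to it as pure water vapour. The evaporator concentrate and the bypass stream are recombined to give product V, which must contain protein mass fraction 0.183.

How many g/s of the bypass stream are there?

58.48 g/s

All 187×0.087 = 16.269 g/s of protein reaches V, so V = 16.269/0.183 = 88.902 g/s and vapour = 98.098 g/s.
The evaporator receives (1−α)·187 of feed at 0.913 water and removes 0.836 of that water:
0.836×0.913×(1−α)×187 = 98.098
(1−α) = 98.098/142.73 = 0.6873;  α = 0.3127.
Bypass flow = 0.3127×187 = 58.476 g/s.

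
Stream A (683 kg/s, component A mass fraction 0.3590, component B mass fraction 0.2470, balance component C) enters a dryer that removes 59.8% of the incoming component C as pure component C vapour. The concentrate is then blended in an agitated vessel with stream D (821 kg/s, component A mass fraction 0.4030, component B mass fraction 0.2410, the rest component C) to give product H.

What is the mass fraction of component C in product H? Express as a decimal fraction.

Vapour removed = 0.598×0.394×683 = 160.92 kg/s; concentrate = 522.08 kg/s.
component C reaching the mixer = 108.18 (from concentrate) + 821×0.356 = 400.46 kg/s.
Product flow = 522.08 + 821 = 1343.1 kg/s; component C fraction = 0.2982.

0.2982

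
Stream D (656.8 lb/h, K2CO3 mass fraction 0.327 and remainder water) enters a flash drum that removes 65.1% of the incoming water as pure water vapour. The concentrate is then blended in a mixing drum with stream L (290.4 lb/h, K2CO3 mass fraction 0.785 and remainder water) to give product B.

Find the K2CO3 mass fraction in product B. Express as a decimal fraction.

0.671

Vapour removed = 0.651×0.673×656.8 = 287.76 lb/h; concentrate = 369.04 lb/h.
K2CO3 reaching the mixer = 214.77 (from concentrate) + 290.4×0.785 = 442.74 lb/h.
Product flow = 369.04 + 290.4 = 659.44 lb/h; K2CO3 fraction = 0.671.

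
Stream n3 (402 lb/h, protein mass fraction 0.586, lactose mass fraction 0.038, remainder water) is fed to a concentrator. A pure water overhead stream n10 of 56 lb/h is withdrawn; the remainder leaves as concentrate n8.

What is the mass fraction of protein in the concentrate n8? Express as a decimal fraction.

0.681

protein is not removed: 402×0.586 = 235.57 lb/h of protein enters n8.
Concentrate = 402 − 56 = 346 lb/h.
Mass fraction = 235.57/346 = 0.681.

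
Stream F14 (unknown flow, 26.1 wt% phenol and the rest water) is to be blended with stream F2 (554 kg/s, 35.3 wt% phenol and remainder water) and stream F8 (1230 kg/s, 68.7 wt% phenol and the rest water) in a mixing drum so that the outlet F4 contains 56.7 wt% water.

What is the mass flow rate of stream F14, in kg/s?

1559 kg/s

Let F14 be the unknown flow. Total out = 1784 + F14.
water balance: 743.43 + 0.739·F14 = 0.567·(1784 + F14)
(0.739 − 0.567)·F14 = 0.567×1784 − 743.43 = 268.1
F14 = 268.1 / 0.172 = 1558.7 kg/s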